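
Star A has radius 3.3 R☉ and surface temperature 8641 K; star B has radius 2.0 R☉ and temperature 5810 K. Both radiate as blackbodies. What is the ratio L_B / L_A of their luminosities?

L = 4πR²σT⁴ ∝ R²T⁴, so L_B/L_A = (2.0/3.3)² × (5810/8641)⁴ = 0.367 × 0.204 = 0.0751.

L_B/L_A ≈ 0.0751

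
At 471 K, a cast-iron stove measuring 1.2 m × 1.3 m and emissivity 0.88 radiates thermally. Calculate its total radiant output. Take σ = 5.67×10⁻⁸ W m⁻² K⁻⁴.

P ≈ 3830 W

A = 1.2 × 1.3 = 1.56 m².
Stefan–Boltzmann: P = εσAT⁴ = 0.88 × 5.67×10⁻⁸ × 1.56 × (471)⁴ = 0.88 × 5.67×10⁻⁸ × 1.56 × 4.92×10^10.
P = 3830 W.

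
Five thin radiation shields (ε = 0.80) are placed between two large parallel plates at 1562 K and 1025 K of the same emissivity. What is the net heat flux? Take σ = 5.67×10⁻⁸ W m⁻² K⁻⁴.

Each of the 6 gaps contributes resistance (2/ε − 1) = 2/0.80 − 1 = 1.500; total = 9.000.
q = σ(T₁⁴ − T₂⁴) / 9.000 = 5.67×10⁻⁸ × 4.85×10^12 / 9.000 = 30500 W/m².

q ≈ 30500 W/m²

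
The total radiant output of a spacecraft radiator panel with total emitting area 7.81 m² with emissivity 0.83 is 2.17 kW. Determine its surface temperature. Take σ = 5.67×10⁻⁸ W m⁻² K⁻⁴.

From P = εσAT⁴, T = (P / εσA)^(1/4) = (2170 / (0.83 × 5.67×10⁻⁸ × 7.81))^(1/4).
T = (5.90×10^9)^(1/4) = 277 K.

T ≈ 277 K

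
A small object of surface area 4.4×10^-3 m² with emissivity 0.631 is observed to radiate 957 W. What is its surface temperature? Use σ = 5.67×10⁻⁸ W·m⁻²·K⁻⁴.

From P = εσAT⁴, T = (P / εσA)^(1/4) = (957 / (0.631 × 5.67×10⁻⁸ × 4.40×10^-3))^(1/4).
T = (6.08×10^12)^(1/4) = 1570 K.

T ≈ 1570 K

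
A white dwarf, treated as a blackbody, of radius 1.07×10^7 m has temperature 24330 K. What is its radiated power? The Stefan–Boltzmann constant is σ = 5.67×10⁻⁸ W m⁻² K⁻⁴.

A = 4πr² = 4π × (1.07×10^7)² = 1.44×10^15 m².
P = σAT⁴ = 5.67×10⁻⁸ × 1.44×10^15 × (24330)⁴ = 5.67×10⁻⁸ × 1.44×10^15 × 3.50×10^17.
P = 2.86×10^25 W.

P ≈ 2.86×10^25 W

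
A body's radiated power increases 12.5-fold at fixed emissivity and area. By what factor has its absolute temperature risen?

factor ≈ 1.88

P ∝ T⁴ ⇒ T ∝ P^(1/4), so T scales by (12.5)^(1/4) = 1.88.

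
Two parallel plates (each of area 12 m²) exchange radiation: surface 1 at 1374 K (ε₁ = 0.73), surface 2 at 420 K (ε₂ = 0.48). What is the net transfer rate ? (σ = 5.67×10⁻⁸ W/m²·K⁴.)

For two large parallel gray plates, q = σ(T₁⁴ − T₂⁴) / (1/ε₁ + 1/ε₂ − 1).
1/ε₁ + 1/ε₂ − 1 = 1/0.73 + 1/0.48 − 1 = 2.453.
T₁⁴ − T₂⁴ = 3.56×10^12 − 3.11×10^10 = 3.53×10^12 K⁴.
q = 5.67×10⁻⁸ × 3.53×10^12 / 2.453 = 81700 W/m².
Q = q·A = 81700 × 12 = 9.80×10^5 W.

Q ≈ 9.80×10^5 W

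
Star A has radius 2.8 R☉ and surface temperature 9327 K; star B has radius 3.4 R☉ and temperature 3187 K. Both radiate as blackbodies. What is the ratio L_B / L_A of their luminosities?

L = 4πR²σT⁴ ∝ R²T⁴, so L_B/L_A = (3.4/2.8)² × (3187/9327)⁴ = 1.47 × 0.0136 = 0.0201.

L_B/L_A ≈ 0.0201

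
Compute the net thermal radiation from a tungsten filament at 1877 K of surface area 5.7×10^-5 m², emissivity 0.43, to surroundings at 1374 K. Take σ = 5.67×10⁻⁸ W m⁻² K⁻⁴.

Q ≈ 12.3 W

Q = εσA(T⁴ − T_s⁴). T⁴ − T_s⁴ = (1877)⁴ − (1374)⁴ = 1.24×10^13 − 3.56×10^12 = 8.85×10^12 K⁴.
Q = 0.43 × 5.67×10⁻⁸ × 5.70×10^-5 × 8.85×10^12 = 12.3 W.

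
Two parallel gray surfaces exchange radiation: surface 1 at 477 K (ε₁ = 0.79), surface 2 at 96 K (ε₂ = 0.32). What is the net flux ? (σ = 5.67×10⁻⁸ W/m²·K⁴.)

For two large parallel gray plates, q = σ(T₁⁴ − T₂⁴) / (1/ε₁ + 1/ε₂ − 1).
1/ε₁ + 1/ε₂ − 1 = 1/0.79 + 1/0.32 − 1 = 3.391.
T₁⁴ − T₂⁴ = 5.18×10^10 − 8.49×10^7 = 5.17×10^10 K⁴.
q = 5.67×10⁻⁸ × 5.17×10^10 / 3.391 = 864 W/m².

q ≈ 864 W/m²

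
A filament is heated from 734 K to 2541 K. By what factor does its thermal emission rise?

ratio ≈ 144

P ∝ T⁴, so the ratio is (2541/734)⁴ = (3.462)⁴ = 144.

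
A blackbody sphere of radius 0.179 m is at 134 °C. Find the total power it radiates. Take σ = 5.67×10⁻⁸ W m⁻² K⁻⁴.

A = 4πr² = 4π × (0.179)² = 0.403 m².
134 °C = 407 K.
P = σAT⁴ = 5.67×10⁻⁸ × 0.403 × (407)⁴ = 5.67×10⁻⁸ × 0.403 × 2.74×10^10.
P = 626 W.

P ≈ 626 W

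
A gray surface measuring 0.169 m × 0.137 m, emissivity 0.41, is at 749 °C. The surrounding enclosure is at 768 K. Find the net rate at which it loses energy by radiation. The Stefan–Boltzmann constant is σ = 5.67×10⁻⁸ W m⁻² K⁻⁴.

A = 0.169 × 0.137 = 0.0232 m².
Convert: 749 °C = 1022 K.
Q = εσA(T⁴ − T_s⁴). T⁴ − T_s⁴ = (1022)⁴ − (768)⁴ = 1.09×10^12 − 3.48×10^11 = 7.43×10^11 K⁴.
Q = 0.41 × 5.67×10⁻⁸ × 0.0232 × 7.43×10^11 = 400 W.

Q ≈ 400 W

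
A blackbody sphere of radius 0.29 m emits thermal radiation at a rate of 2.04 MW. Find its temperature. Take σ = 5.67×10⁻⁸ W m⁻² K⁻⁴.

A = 4πr² = 4π × (0.29)² = 1.06 m².
From P = σAT⁴, T = (P / σA)^(1/4) = (2.04×10^6 / (5.67×10⁻⁸ × 1.06))^(1/4).
T = (3.40×10^13)^(1/4) = 2420 K.

T ≈ 2420 K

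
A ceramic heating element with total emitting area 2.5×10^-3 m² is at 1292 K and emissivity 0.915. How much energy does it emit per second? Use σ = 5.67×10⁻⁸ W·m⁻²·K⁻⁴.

P ≈ 361 W

Stefan–Boltzmann: P = εσAT⁴ = 0.915 × 5.67×10⁻⁸ × 2.50×10^-3 × (1292)⁴ = 0.915 × 5.67×10⁻⁸ × 2.50×10^-3 × 2.79×10^12.
P = 361 W.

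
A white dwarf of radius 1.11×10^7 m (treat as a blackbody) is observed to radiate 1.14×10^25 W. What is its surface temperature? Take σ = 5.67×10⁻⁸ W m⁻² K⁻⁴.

A = 4πr² = 4π × (1.11×10^7)² = 1.55×10^15 m².
From P = σAT⁴, T = (P / σA)^(1/4) = (1.14×10^25 / (5.67×10⁻⁸ × 1.55×10^15))^(1/4).
T = (1.30×10^17)^(1/4) = 19000 K.

T ≈ 19000 K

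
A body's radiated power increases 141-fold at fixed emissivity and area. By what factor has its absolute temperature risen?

factor ≈ 3.45

P ∝ T⁴ ⇒ T ∝ P^(1/4), so T scales by (141)^(1/4) = 3.45.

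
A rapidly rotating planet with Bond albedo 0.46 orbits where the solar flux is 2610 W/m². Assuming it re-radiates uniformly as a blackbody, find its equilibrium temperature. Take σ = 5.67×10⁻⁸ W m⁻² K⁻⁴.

Power absorbed = (1−a)S·πR²; power emitted = 4πR²σT⁴. Equating and cancelling πR²:
T = ((1−a)S / 4σ)^(1/4) = (1410 / (4 × 5.67×10⁻⁸))^(1/4) = (6.21×10^9)^(1/4).
T = 281 K.

T ≈ 281 K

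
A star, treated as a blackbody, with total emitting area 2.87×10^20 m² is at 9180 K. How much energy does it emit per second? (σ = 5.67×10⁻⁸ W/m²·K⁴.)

P ≈ 1.16×10^29 W

P = σAT⁴ = 5.67×10⁻⁸ × 2.87×10^20 × (9180)⁴ = 5.67×10⁻⁸ × 2.87×10^20 × 7.10×10^15.
P = 1.16×10^29 W.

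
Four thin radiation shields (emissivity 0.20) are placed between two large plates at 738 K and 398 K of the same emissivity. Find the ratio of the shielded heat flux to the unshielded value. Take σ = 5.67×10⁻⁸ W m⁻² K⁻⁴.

With N identical shields there are N+1 = 5 gaps in series, each with the same radiative resistance, so the flux falls to 1/(N+1) of its unshielded value.

ratio ≈ 0.200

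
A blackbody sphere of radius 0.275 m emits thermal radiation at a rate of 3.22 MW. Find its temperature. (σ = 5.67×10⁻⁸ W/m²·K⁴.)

T ≈ 2780 K

A = 4πr² = 4π × (0.275)² = 0.950 m².
From P = σAT⁴, T = (P / σA)^(1/4) = (3.22×10^6 / (5.67×10⁻⁸ × 0.950))^(1/4).
T = (5.98×10^13)^(1/4) = 2780 K.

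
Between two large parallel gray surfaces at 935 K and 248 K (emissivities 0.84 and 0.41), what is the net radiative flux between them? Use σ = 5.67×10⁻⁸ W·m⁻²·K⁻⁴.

q ≈ 16400 W/m²

For two large parallel gray plates, q = σ(T₁⁴ − T₂⁴) / (1/ε₁ + 1/ε₂ − 1).
1/ε₁ + 1/ε₂ − 1 = 1/0.84 + 1/0.41 − 1 = 2.630.
T₁⁴ − T₂⁴ = 7.64×10^11 − 3.78×10^9 = 7.60×10^11 K⁴.
q = 5.67×10⁻⁸ × 7.60×10^11 / 2.630 = 16400 W/m².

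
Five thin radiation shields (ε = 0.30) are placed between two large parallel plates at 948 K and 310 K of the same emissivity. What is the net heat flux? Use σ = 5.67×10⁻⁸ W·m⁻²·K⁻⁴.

Each of the 6 gaps contributes resistance (2/ε − 1) = 2/0.30 − 1 = 5.667; total = 34.00.
q = σ(T₁⁴ − T₂⁴) / 34.00 = 5.67×10⁻⁸ × 7.98×10^11 / 34.00 = 1330 W/m².

q ≈ 1330 W/m²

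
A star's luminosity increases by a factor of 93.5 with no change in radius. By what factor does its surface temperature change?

factor ≈ 3.11

P ∝ T⁴ ⇒ T ∝ P^(1/4), so T scales by (93.5)^(1/4) = 3.11.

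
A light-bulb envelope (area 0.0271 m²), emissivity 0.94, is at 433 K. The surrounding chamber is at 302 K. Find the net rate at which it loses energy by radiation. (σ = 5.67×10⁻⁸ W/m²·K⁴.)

Q = εσA(T⁴ − T_s⁴). T⁴ − T_s⁴ = (433)⁴ − (302)⁴ = 3.52×10^10 − 8.32×10^9 = 2.68×10^10 K⁴.
Q = 0.94 × 5.67×10⁻⁸ × 0.0271 × 2.68×10^10 = 38.8 W.

Q ≈ 38.8 W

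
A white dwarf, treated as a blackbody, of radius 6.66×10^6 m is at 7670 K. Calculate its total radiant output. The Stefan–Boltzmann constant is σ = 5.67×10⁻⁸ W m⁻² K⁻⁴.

P ≈ 1.09×10^23 W

A = 4πr² = 4π × (6.66×10^6)² = 5.57×10^14 m².
P = σAT⁴ = 5.67×10⁻⁸ × 5.57×10^14 × (7670)⁴ = 5.67×10⁻⁸ × 5.57×10^14 × 3.46×10^15.
P = 1.09×10^23 W.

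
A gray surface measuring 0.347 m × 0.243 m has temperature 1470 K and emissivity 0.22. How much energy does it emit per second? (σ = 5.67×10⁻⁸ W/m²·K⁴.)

A = 0.347 × 0.243 = 0.0843 m².
Stefan–Boltzmann: P = εσAT⁴ = 0.22 × 5.67×10⁻⁸ × 0.0843 × (1470)⁴ = 0.22 × 5.67×10⁻⁸ × 0.0843 × 4.67×10^12.
P = 4910 W.

P ≈ 4910 W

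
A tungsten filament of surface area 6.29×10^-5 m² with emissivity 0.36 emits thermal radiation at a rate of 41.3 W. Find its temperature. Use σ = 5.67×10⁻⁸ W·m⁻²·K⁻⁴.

From P = εσAT⁴, T = (P / εσA)^(1/4) = (41.3 / (0.36 × 5.67×10⁻⁸ × 6.29×10^-5))^(1/4).
T = (3.22×10^13)^(1/4) = 2380 K.

T ≈ 2380 K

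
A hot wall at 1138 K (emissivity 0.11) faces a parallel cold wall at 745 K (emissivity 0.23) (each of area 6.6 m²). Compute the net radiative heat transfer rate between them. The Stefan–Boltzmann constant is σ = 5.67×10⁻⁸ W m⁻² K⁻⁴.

For two large parallel gray plates, q = σ(T₁⁴ − T₂⁴) / (1/ε₁ + 1/ε₂ − 1).
1/ε₁ + 1/ε₂ − 1 = 1/0.11 + 1/0.23 − 1 = 12.44.
T₁⁴ − T₂⁴ = 1.68×10^12 − 3.08×10^11 = 1.37×10^12 K⁴.
q = 5.67×10⁻⁸ × 1.37×10^12 / 12.44 = 6240 W/m².
Q = q·A = 6240 × 6.6 = 41200 W.

Q ≈ 41200 W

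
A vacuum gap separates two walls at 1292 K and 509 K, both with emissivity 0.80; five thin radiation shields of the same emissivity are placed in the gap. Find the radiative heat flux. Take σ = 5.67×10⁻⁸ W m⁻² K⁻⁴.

q ≈ 17100 W/m²

Each of the 6 gaps contributes resistance (2/ε − 1) = 2/0.80 − 1 = 1.500; total = 9.000.
q = σ(T₁⁴ − T₂⁴) / 9.000 = 5.67×10⁻⁸ × 2.72×10^12 / 9.000 = 17100 W/m².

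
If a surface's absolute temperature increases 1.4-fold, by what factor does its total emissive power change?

P ∝ T⁴, so the power scales as (1.4)⁴ = 3.84.

factor ≈ 3.84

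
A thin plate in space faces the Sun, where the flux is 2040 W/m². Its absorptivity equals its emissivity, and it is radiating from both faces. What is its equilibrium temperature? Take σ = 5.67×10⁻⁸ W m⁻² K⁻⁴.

T ≈ 366 K

Absorbed flux αS = emitted flux 2εσT⁴ per unit area; with α = ε this gives T = (S/2σ)^(1/4).
T = (2040 / (2 × 5.67×10⁻⁸))^(1/4) = (1.80×10^10)^(1/4).
T = 366 K.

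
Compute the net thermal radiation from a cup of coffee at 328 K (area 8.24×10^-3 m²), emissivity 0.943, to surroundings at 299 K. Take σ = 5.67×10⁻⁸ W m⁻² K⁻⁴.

Q ≈ 1.58 W

Q = εσA(T⁴ − T_s⁴). T⁴ − T_s⁴ = (328)⁴ − (299)⁴ = 1.16×10^10 − 7.99×10^9 = 3.58×10^9 K⁴.
Q = 0.943 × 5.67×10⁻⁸ × 8.24×10^-3 × 3.58×10^9 = 1.58 W.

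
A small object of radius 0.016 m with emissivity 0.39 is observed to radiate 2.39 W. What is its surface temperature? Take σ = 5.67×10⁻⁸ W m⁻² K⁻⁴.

A = 4πr² = 4π × (0.016)² = 3.22×10^-3 m².
From P = εσAT⁴, T = (P / εσA)^(1/4) = (2.39 / (0.39 × 5.67×10⁻⁸ × 3.22×10^-3))^(1/4).
T = (3.36×10^10)^(1/4) = 428 K.

T ≈ 428 K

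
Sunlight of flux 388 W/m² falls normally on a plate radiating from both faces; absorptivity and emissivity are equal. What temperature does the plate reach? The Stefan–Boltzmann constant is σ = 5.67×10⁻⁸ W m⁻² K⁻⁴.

T ≈ 242 K

Absorbed flux αS = emitted flux 2εσT⁴ per unit area; with α = ε this gives T = (S/2σ)^(1/4).
T = (388 / (2 × 5.67×10⁻⁸))^(1/4) = (3.42×10^9)^(1/4).
T = 242 K.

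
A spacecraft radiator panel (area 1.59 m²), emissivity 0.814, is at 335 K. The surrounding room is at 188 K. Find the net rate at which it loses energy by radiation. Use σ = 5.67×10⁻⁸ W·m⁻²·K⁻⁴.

Q ≈ 833 W

Q = εσA(T⁴ − T_s⁴). T⁴ − T_s⁴ = (335)⁴ − (188)⁴ = 1.26×10^10 − 1.25×10^9 = 1.13×10^10 K⁴.
Q = 0.814 × 5.67×10⁻⁸ × 1.59 × 1.13×10^10 = 833 W.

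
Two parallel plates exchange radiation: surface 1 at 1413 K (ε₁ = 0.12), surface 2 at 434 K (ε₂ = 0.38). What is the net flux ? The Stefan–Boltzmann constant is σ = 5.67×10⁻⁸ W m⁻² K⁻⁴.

For two large parallel gray plates, q = σ(T₁⁴ − T₂⁴) / (1/ε₁ + 1/ε₂ − 1).
1/ε₁ + 1/ε₂ − 1 = 1/0.12 + 1/0.38 − 1 = 9.965.
T₁⁴ − T₂⁴ = 3.99×10^12 − 3.55×10^10 = 3.95×10^12 K⁴.
q = 5.67×10⁻⁸ × 3.95×10^12 / 9.965 = 22500 W/m².

q ≈ 22500 W/m²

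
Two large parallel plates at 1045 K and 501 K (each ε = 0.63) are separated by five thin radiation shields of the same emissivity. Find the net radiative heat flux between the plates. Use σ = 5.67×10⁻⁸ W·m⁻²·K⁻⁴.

Each of the 6 gaps contributes resistance (2/ε − 1) = 2/0.63 − 1 = 2.175; total = 13.05.
q = σ(T₁⁴ − T₂⁴) / 13.05 = 5.67×10⁻⁸ × 1.13×10^12 / 13.05 = 4910 W/m².

q ≈ 4910 W/m²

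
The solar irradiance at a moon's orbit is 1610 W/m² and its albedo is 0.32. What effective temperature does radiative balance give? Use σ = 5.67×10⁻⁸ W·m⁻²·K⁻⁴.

Power absorbed = (1−a)S·πR²; power emitted = 4πR²σT⁴. Equating and cancelling πR²:
T = ((1−a)S / 4σ)^(1/4) = (1090 / (4 × 5.67×10⁻⁸))^(1/4) = (4.83×10^9)^(1/4).
T = 264 K.

T ≈ 264 K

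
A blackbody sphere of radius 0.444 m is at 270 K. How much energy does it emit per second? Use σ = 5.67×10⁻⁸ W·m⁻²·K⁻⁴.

P ≈ 746 W

A = 4πr² = 4π × (0.444)² = 2.48 m².
P = σAT⁴ = 5.67×10⁻⁸ × 2.48 × (270)⁴ = 5.67×10⁻⁸ × 2.48 × 5.31×10^9.
P = 746 W.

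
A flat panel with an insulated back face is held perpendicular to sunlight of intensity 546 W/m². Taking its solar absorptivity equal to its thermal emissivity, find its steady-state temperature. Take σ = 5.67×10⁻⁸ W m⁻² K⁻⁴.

Absorbed flux αS = emitted flux εσT⁴ (one radiating face); with α = ε, T = (S/σ)^(1/4).
T = (546 / 5.67×10⁻⁸)^(1/4) = (9.63×10^9)^(1/4).
T = 313 K.

T ≈ 313 K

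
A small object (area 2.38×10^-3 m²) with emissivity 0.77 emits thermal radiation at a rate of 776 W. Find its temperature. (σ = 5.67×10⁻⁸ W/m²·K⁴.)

From P = εσAT⁴, T = (P / εσA)^(1/4) = (776 / (0.77 × 5.67×10⁻⁸ × 2.38×10^-3))^(1/4).
T = (7.47×10^12)^(1/4) = 1650 K.

T ≈ 1650 K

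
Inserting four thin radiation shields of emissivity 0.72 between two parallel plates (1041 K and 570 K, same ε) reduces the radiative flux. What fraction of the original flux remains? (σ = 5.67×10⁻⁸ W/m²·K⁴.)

With N identical shields there are N+1 = 5 gaps in series, each with the same radiative resistance, so the flux falls to 1/(N+1) of its unshielded value.

ratio ≈ 0.200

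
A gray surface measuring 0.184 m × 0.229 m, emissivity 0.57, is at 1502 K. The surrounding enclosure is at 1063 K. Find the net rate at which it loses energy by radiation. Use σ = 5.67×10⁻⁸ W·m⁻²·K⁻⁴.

A = 0.184 × 0.229 = 0.0421 m².
Q = εσA(T⁴ − T_s⁴). T⁴ − T_s⁴ = (1502)⁴ − (1063)⁴ = 5.09×10^12 − 1.28×10^12 = 3.81×10^12 K⁴.
Q = 0.57 × 5.67×10⁻⁸ × 0.0421 × 3.81×10^12 = 5190 W.

Q ≈ 5190 W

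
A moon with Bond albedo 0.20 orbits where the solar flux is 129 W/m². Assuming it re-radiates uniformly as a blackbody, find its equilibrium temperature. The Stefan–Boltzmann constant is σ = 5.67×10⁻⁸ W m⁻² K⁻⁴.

T ≈ 146 K

Power absorbed = (1−a)S·πR²; power emitted = 4πR²σT⁴. Equating and cancelling πR²:
T = ((1−a)S / 4σ)^(1/4) = (103 / (4 × 5.67×10⁻⁸))^(1/4) = (4.55×10^8)^(1/4).
T = 146 K.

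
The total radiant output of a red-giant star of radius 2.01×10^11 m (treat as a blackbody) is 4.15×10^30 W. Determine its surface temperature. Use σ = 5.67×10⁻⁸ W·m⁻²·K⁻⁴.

T ≈ 3470 K

A = 4πr² = 4π × (2.01×10^11)² = 5.08×10^23 m².
From P = σAT⁴, T = (P / σA)^(1/4) = (4.15×10^30 / (5.67×10⁻⁸ × 5.08×10^23))^(1/4).
T = (1.44×10^14)^(1/4) = 3470 K.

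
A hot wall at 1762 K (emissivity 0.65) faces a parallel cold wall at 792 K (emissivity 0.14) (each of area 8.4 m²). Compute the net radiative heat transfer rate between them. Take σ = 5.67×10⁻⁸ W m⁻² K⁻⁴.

Q ≈ 5.73×10^5 W

For two large parallel gray plates, q = σ(T₁⁴ − T₂⁴) / (1/ε₁ + 1/ε₂ − 1).
1/ε₁ + 1/ε₂ − 1 = 1/0.65 + 1/0.14 − 1 = 7.681.
T₁⁴ − T₂⁴ = 9.64×10^12 − 3.93×10^11 = 9.25×10^12 K⁴.
q = 5.67×10⁻⁸ × 9.25×10^12 / 7.681 = 68200 W/m².
Q = q·A = 68200 × 8.4 = 5.73×10^5 W.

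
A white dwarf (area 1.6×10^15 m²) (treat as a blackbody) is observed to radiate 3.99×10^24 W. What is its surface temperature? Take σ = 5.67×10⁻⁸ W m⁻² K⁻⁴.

From P = σAT⁴, T = (P / σA)^(1/4) = (3.99×10^24 / (5.67×10⁻⁸ × 1.60×10^15))^(1/4).
T = (4.40×10^16)^(1/4) = 14500 K.

T ≈ 14500 K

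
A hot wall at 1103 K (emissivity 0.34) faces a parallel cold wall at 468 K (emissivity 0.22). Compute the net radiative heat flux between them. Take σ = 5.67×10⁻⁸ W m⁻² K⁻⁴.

q ≈ 12500 W/m²

For two large parallel gray plates, q = σ(T₁⁴ − T₂⁴) / (1/ε₁ + 1/ε₂ − 1).
1/ε₁ + 1/ε₂ − 1 = 1/0.34 + 1/0.22 − 1 = 6.487.
T₁⁴ − T₂⁴ = 1.48×10^12 − 4.80×10^10 = 1.43×10^12 K⁴.
q = 5.67×10⁻⁸ × 1.43×10^12 / 6.487 = 12500 W/m².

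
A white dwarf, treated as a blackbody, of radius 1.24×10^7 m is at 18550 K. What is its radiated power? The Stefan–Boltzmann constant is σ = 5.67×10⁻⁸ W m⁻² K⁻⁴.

A = 4πr² = 4π × (1.24×10^7)² = 1.93×10^15 m².
P = σAT⁴ = 5.67×10⁻⁸ × 1.93×10^15 × (18550)⁴ = 5.67×10⁻⁸ × 1.93×10^15 × 1.18×10^17.
P = 1.30×10^25 W.

P ≈ 1.30×10^25 W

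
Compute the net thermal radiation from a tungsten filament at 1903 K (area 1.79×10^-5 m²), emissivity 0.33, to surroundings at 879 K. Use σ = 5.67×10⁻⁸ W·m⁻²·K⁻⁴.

Q ≈ 4.19 W

Q = εσA(T⁴ − T_s⁴). T⁴ − T_s⁴ = (1903)⁴ − (879)⁴ = 1.31×10^13 − 5.97×10^11 = 1.25×10^13 K⁴.
Q = 0.33 × 5.67×10⁻⁸ × 1.79×10^-5 × 1.25×10^13 = 4.19 W.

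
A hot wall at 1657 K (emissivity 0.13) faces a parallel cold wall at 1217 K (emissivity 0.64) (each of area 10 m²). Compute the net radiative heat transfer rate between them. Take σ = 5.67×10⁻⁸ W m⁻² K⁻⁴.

For two large parallel gray plates, q = σ(T₁⁴ − T₂⁴) / (1/ε₁ + 1/ε₂ − 1).
1/ε₁ + 1/ε₂ − 1 = 1/0.13 + 1/0.64 − 1 = 8.255.
T₁⁴ − T₂⁴ = 7.54×10^12 − 2.19×10^12 = 5.34×10^12 K⁴.
q = 5.67×10⁻⁸ × 5.34×10^12 / 8.255 = 36700 W/m².
Q = q·A = 36700 × 10 = 3.67×10^5 W.

Q ≈ 3.67×10^5 W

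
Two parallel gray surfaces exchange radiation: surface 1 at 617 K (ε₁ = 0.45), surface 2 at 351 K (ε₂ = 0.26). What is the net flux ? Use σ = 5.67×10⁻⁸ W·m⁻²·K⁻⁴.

For two large parallel gray plates, q = σ(T₁⁴ − T₂⁴) / (1/ε₁ + 1/ε₂ − 1).
1/ε₁ + 1/ε₂ − 1 = 1/0.45 + 1/0.26 − 1 = 5.068.
T₁⁴ − T₂⁴ = 1.45×10^11 − 1.52×10^10 = 1.30×10^11 K⁴.
q = 5.67×10⁻⁸ × 1.30×10^11 / 5.068 = 1450 W/m².

q ≈ 1450 W/m²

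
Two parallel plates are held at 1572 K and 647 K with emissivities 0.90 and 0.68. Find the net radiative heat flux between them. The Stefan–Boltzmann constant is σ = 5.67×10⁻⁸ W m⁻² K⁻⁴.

q ≈ 2.13×10^5 W/m²

For two large parallel gray plates, q = σ(T₁⁴ − T₂⁴) / (1/ε₁ + 1/ε₂ − 1).
1/ε₁ + 1/ε₂ − 1 = 1/0.90 + 1/0.68 − 1 = 1.582.
T₁⁴ − T₂⁴ = 6.11×10^12 − 1.75×10^11 = 5.93×10^12 K⁴.
q = 5.67×10⁻⁸ × 5.93×10^12 / 1.582 = 2.13×10^5 W/m².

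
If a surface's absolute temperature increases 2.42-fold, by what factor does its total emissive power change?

P ∝ T⁴, so the power scales as (2.42)⁴ = 34.3.

factor ≈ 34.3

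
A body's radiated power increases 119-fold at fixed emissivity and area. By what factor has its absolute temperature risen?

P ∝ T⁴ ⇒ T ∝ P^(1/4), so T scales by (119)^(1/4) = 3.30.

factor ≈ 3.30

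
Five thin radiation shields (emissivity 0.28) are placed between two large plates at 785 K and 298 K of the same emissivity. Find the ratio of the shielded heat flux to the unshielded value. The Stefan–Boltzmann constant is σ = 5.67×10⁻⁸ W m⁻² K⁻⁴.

ratio ≈ 0.167

With N identical shields there are N+1 = 6 gaps in series, each with the same radiative resistance, so the flux falls to 1/(N+1) of its unshielded value.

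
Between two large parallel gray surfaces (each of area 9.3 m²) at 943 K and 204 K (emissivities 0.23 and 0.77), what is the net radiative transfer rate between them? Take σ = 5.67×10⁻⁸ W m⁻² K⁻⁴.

Q ≈ 89500 W

For two large parallel gray plates, q = σ(T₁⁴ − T₂⁴) / (1/ε₁ + 1/ε₂ − 1).
1/ε₁ + 1/ε₂ − 1 = 1/0.23 + 1/0.77 − 1 = 4.647.
T₁⁴ − T₂⁴ = 7.91×10^11 − 1.73×10^9 = 7.89×10^11 K⁴.
q = 5.67×10⁻⁸ × 7.89×10^11 / 4.647 = 9630 W/m².
Q = q·A = 9630 × 9.3 = 89500 W.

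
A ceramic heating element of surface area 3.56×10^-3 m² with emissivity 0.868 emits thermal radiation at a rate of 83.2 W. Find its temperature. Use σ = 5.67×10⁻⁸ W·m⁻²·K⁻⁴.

T ≈ 830 K

From P = εσAT⁴, T = (P / εσA)^(1/4) = (83.2 / (0.868 × 5.67×10⁻⁸ × 3.56×10^-3))^(1/4).
T = (4.75×10^11)^(1/4) = 830 K.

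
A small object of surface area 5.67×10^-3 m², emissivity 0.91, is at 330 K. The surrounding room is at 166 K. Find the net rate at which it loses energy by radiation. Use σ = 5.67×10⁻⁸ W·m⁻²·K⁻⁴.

Q ≈ 3.25 W

Q = εσA(T⁴ − T_s⁴). T⁴ − T_s⁴ = (330)⁴ − (166)⁴ = 1.19×10^10 − 7.59×10^8 = 1.11×10^10 K⁴.
Q = 0.91 × 5.67×10⁻⁸ × 5.67×10^-3 × 1.11×10^10 = 3.25 W.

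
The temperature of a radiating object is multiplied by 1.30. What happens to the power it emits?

factor ≈ 2.86

P ∝ T⁴, so the power scales as (1.30)⁴ = 2.86.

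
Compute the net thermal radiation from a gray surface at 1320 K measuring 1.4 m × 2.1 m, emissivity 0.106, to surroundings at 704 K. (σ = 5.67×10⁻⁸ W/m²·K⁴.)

Q ≈ 49300 W

A = 1.4 × 2.1 = 2.94 m².
Q = εσA(T⁴ − T_s⁴). T⁴ − T_s⁴ = (1320)⁴ − (704)⁴ = 3.04×10^12 − 2.46×10^11 = 2.79×10^12 K⁴.
Q = 0.106 × 5.67×10⁻⁸ × 2.94 × 2.79×10^12 = 49300 W.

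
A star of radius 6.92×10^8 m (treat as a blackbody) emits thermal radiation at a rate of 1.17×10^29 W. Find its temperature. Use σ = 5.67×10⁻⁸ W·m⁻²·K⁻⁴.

A = 4πr² = 4π × (6.92×10^8)² = 6.02×10^18 m².
From P = σAT⁴, T = (P / σA)^(1/4) = (1.17×10^29 / (5.67×10⁻⁸ × 6.02×10^18))^(1/4).
T = (3.43×10^17)^(1/4) = 24200 K.

T ≈ 24200 K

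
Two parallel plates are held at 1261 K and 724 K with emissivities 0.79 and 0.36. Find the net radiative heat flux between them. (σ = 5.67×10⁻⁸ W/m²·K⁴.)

q ≈ 42000 W/m²

For two large parallel gray plates, q = σ(T₁⁴ − T₂⁴) / (1/ε₁ + 1/ε₂ − 1).
1/ε₁ + 1/ε₂ − 1 = 1/0.79 + 1/0.36 − 1 = 3.044.
T₁⁴ − T₂⁴ = 2.53×10^12 − 2.75×10^11 = 2.25×10^12 K⁴.
q = 5.67×10⁻⁸ × 2.25×10^12 / 3.044 = 42000 W/m².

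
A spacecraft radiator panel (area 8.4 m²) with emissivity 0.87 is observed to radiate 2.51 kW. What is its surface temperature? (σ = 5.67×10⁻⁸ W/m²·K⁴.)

From P = εσAT⁴, T = (P / εσA)^(1/4) = (2510 / (0.87 × 5.67×10⁻⁸ × 8.40))^(1/4).
T = (6.06×10^9)^(1/4) = 279 K.

T ≈ 279 K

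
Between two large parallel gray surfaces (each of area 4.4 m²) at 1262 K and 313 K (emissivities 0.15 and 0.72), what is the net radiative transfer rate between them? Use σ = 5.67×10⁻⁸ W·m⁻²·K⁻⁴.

For two large parallel gray plates, q = σ(T₁⁴ − T₂⁴) / (1/ε₁ + 1/ε₂ − 1).
1/ε₁ + 1/ε₂ − 1 = 1/0.15 + 1/0.72 − 1 = 7.056.
T₁⁴ − T₂⁴ = 2.54×10^12 − 9.60×10^9 = 2.53×10^12 K⁴.
q = 5.67×10⁻⁸ × 2.53×10^12 / 7.056 = 20300 W/m².
Q = q·A = 20300 × 4.4 = 89400 W.

Q ≈ 89400 W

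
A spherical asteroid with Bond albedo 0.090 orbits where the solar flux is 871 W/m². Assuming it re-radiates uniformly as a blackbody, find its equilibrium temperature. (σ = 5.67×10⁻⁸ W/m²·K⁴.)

Power absorbed = (1−a)S·πR²; power emitted = 4πR²σT⁴. Equating and cancelling πR²:
T = ((1−a)S / 4σ)^(1/4) = (793 / (4 × 5.67×10⁻⁸))^(1/4) = (3.49×10^9)^(1/4).
T = 243 K.

T ≈ 243 K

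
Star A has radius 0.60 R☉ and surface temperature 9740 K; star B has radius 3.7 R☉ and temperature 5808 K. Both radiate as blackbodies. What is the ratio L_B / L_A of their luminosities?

L = 4πR²σT⁴ ∝ R²T⁴, so L_B/L_A = (3.7/0.60)² × (5808/9740)⁴ = 38.0 × 0.126 = 4.81.

L_B/L_A ≈ 4.81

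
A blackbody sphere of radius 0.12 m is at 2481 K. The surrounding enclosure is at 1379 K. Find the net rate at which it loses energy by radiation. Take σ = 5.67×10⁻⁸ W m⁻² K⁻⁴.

Q ≈ 3.52×10^5 W

A = 4πr² = 4π × (0.12)² = 0.181 m².
Q = σA(T⁴ − T_s⁴). T⁴ − T_s⁴ = (2481)⁴ − (1379)⁴ = 3.79×10^13 − 3.62×10^12 = 3.43×10^13 K⁴.
Q = 5.67×10⁻⁸ × 0.181 × 3.43×10^13 = 3.52×10^5 W.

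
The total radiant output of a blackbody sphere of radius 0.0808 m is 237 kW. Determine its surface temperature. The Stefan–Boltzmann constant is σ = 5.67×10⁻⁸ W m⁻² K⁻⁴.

T ≈ 2670 K

A = 4πr² = 4π × (0.0808)² = 0.0820 m².
From P = σAT⁴, T = (P / σA)^(1/4) = (2.37×10^5 / (5.67×10⁻⁸ × 0.0820))^(1/4).
T = (5.09×10^13)^(1/4) = 2670 K.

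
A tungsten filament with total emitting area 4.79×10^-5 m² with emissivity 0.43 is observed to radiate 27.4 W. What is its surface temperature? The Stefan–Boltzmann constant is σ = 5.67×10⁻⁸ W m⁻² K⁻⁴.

T ≈ 2200 K

From P = εσAT⁴, T = (P / εσA)^(1/4) = (27.4 / (0.43 × 5.67×10⁻⁸ × 4.79×10^-5))^(1/4).
T = (2.35×10^13)^(1/4) = 2200 K.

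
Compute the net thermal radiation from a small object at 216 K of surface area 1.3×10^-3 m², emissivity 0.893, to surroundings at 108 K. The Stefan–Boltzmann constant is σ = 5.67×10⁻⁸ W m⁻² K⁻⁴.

Q ≈ 0.134 W

Q = εσA(T⁴ − T_s⁴). T⁴ − T_s⁴ = (216)⁴ − (108)⁴ = 2.18×10^9 − 1.36×10^8 = 2.04×10^9 K⁴.
Q = 0.893 × 5.67×10⁻⁸ × 1.30×10^-3 × 2.04×10^9 = 0.134 W.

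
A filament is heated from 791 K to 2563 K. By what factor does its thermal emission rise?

ratio ≈ 110

P ∝ T⁴, so the ratio is (2563/791)⁴ = (3.240)⁴ = 110.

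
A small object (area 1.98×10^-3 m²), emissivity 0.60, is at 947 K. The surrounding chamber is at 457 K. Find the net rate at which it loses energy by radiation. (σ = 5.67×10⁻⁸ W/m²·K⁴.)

Q ≈ 51.2 W

Q = εσA(T⁴ − T_s⁴). T⁴ − T_s⁴ = (947)⁴ − (457)⁴ = 8.04×10^11 − 4.36×10^10 = 7.61×10^11 K⁴.
Q = 0.60 × 5.67×10⁻⁸ × 1.98×10^-3 × 7.61×10^11 = 51.2 W.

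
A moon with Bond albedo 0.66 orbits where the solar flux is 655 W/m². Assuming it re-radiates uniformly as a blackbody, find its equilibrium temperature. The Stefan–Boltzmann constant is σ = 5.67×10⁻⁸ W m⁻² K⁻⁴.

Power absorbed = (1−a)S·πR²; power emitted = 4πR²σT⁴. Equating and cancelling πR²:
T = ((1−a)S / 4σ)^(1/4) = (223 / (4 × 5.67×10⁻⁸))^(1/4) = (9.82×10^8)^(1/4).
T = 177 K.

T ≈ 177 K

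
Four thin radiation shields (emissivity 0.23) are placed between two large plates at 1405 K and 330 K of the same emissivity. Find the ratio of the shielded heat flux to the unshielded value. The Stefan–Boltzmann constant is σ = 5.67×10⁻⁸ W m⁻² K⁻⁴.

With N identical shields there are N+1 = 5 gaps in series, each with the same radiative resistance, so the flux falls to 1/(N+1) of its unshielded value.

ratio ≈ 0.200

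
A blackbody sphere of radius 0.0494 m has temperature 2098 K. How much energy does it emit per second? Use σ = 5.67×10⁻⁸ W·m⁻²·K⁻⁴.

A = 4πr² = 4π × (0.0494)² = 0.0307 m².
P = σAT⁴ = 5.67×10⁻⁸ × 0.0307 × (2098)⁴ = 5.67×10⁻⁸ × 0.0307 × 1.94×10^13.
P = 33700 W.

P ≈ 33700 W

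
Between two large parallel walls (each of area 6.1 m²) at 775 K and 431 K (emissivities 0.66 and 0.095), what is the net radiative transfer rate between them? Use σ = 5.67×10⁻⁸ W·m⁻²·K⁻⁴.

Q ≈ 10200 W

For two large parallel gray plates, q = σ(T₁⁴ − T₂⁴) / (1/ε₁ + 1/ε₂ − 1).
1/ε₁ + 1/ε₂ − 1 = 1/0.66 + 1/0.095 − 1 = 11.04.
T₁⁴ − T₂⁴ = 3.61×10^11 − 3.45×10^10 = 3.26×10^11 K⁴.
q = 5.67×10⁻⁸ × 3.26×10^11 / 11.04 = 1680 W/m².
Q = q·A = 1680 × 6.1 = 10200 W.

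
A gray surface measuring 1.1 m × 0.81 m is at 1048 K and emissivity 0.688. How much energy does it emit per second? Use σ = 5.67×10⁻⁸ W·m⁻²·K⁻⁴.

P ≈ 41900 W

A = 1.1 × 0.81 = 0.891 m².
P = εσAT⁴ = 0.688 × 5.67×10⁻⁸ × 0.891 × (1048)⁴ = 0.688 × 5.67×10⁻⁸ × 0.891 × 1.21×10^12.
P = 41900 W.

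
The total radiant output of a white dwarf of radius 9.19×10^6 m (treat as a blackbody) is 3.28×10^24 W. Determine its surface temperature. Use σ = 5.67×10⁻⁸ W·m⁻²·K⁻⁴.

A = 4πr² = 4π × (9.19×10^6)² = 1.06×10^15 m².
From P = σAT⁴, T = (P / σA)^(1/4) = (3.28×10^24 / (5.67×10⁻⁸ × 1.06×10^15))^(1/4).
T = (5.45×10^16)^(1/4) = 15300 K.

T ≈ 15300 K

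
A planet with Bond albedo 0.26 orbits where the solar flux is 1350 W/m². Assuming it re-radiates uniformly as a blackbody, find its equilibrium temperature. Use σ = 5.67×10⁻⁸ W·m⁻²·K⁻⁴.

Power absorbed = (1−a)S·πR²; power emitted = 4πR²σT⁴. Equating and cancelling πR²:
T = ((1−a)S / 4σ)^(1/4) = (999 / (4 × 5.67×10⁻⁸))^(1/4) = (4.40×10^9)^(1/4).
T = 258 K.

T ≈ 258 K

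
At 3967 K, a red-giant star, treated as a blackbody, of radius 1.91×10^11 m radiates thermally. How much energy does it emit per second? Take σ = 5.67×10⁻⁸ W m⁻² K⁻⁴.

A = 4πr² = 4π × (1.91×10^11)² = 4.58×10^23 m².
P = σAT⁴ = 5.67×10⁻⁸ × 4.58×10^23 × (3967)⁴ = 5.67×10⁻⁸ × 4.58×10^23 × 2.48×10^14.
P = 6.44×10^30 W.

P ≈ 6.44×10^30 W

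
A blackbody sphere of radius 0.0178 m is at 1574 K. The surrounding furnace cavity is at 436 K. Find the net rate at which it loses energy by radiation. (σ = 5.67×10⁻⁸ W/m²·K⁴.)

Q ≈ 1380 W

A = 4πr² = 4π × (0.0178)² = 3.98×10^-3 m².
Q = σA(T⁴ − T_s⁴). T⁴ − T_s⁴ = (1574)⁴ − (436)⁴ = 6.14×10^12 − 3.61×10^10 = 6.10×10^12 K⁴.
Q = 5.67×10⁻⁸ × 3.98×10^-3 × 6.10×10^12 = 1380 W.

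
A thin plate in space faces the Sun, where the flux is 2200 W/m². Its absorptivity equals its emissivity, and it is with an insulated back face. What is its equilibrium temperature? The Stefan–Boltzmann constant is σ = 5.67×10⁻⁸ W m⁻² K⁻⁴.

T ≈ 444 K

Absorbed flux αS = emitted flux εσT⁴ (one radiating face); with α = ε, T = (S/σ)^(1/4).
T = (2200 / 5.67×10⁻⁸)^(1/4) = (3.88×10^10)^(1/4).
T = 444 K.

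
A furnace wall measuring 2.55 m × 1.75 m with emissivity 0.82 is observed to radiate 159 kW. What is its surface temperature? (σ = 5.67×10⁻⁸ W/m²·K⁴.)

A = 2.55 × 1.75 = 4.46 m².
From P = εσAT⁴, T = (P / εσA)^(1/4) = (1.59×10^5 / (0.82 × 5.67×10⁻⁸ × 4.46))^(1/4).
T = (7.66×10^11)^(1/4) = 936 K.

T ≈ 936 K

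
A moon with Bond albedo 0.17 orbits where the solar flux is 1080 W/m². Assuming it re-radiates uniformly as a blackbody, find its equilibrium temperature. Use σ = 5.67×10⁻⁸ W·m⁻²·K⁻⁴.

T ≈ 251 K

Power absorbed = (1−a)S·πR²; power emitted = 4πR²σT⁴. Equating and cancelling πR²:
T = ((1−a)S / 4σ)^(1/4) = (896 / (4 × 5.67×10⁻⁸))^(1/4) = (3.95×10^9)^(1/4).
T = 251 K.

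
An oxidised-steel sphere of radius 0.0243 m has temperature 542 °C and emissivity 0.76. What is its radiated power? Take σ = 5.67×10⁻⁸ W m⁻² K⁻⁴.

A = 4πr² = 4π × (0.0243)² = 7.42×10^-3 m².
542 °C = 815 K.
P = εσAT⁴ = 0.76 × 5.67×10⁻⁸ × 7.42×10^-3 × (815)⁴ = 0.76 × 5.67×10⁻⁸ × 7.42×10^-3 × 4.41×10^11.
P = 141 W.

P ≈ 141 W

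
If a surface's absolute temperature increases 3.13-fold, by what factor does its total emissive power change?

P ∝ T⁴, so the power scales as (3.13)⁴ = 96.0.

factor ≈ 96.0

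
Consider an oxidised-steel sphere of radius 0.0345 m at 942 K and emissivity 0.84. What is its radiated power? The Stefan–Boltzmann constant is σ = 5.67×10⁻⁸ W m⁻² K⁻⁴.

P ≈ 561 W

A = 4πr² = 4π × (0.0345)² = 0.0150 m².
P = εσAT⁴ = 0.84 × 5.67×10⁻⁸ × 0.0150 × (942)⁴ = 0.84 × 5.67×10⁻⁸ × 0.0150 × 7.87×10^11.
P = 561 W.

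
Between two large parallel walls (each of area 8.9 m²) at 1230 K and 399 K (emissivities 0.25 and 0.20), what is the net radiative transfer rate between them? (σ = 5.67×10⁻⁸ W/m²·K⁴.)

Q ≈ 1.43×10^5 W

For two large parallel gray plates, q = σ(T₁⁴ − T₂⁴) / (1/ε₁ + 1/ε₂ − 1).
1/ε₁ + 1/ε₂ − 1 = 1/0.25 + 1/0.20 − 1 = 8.000.
T₁⁴ − T₂⁴ = 2.29×10^12 − 2.53×10^10 = 2.26×10^12 K⁴.
q = 5.67×10⁻⁸ × 2.26×10^12 / 8.000 = 16000 W/m².
Q = q·A = 16000 × 8.9 = 1.43×10^5 W.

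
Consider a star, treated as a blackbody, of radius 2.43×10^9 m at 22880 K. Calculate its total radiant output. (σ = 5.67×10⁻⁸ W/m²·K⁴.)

A = 4πr² = 4π × (2.43×10^9)² = 7.42×10^19 m².
P = σAT⁴ = 5.67×10⁻⁸ × 7.42×10^19 × (22880)⁴ = 5.67×10⁻⁸ × 7.42×10^19 × 2.74×10^17.
P = 1.15×10^30 W.

P ≈ 1.15×10^30 W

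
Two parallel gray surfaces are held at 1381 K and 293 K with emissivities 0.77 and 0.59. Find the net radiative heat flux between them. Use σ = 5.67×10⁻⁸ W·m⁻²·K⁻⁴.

For two large parallel gray plates, q = σ(T₁⁴ − T₂⁴) / (1/ε₁ + 1/ε₂ − 1).
1/ε₁ + 1/ε₂ − 1 = 1/0.77 + 1/0.59 − 1 = 1.994.
T₁⁴ − T₂⁴ = 3.64×10^12 − 7.37×10^9 = 3.63×10^12 K⁴.
q = 5.67×10⁻⁸ × 3.63×10^12 / 1.994 = 1.03×10^5 W/m².

q ≈ 1.03×10^5 W/m²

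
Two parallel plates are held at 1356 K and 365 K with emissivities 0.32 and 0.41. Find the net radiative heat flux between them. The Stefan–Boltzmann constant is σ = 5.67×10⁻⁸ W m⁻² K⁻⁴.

For two large parallel gray plates, q = σ(T₁⁴ − T₂⁴) / (1/ε₁ + 1/ε₂ − 1).
1/ε₁ + 1/ε₂ − 1 = 1/0.32 + 1/0.41 − 1 = 4.564.
T₁⁴ − T₂⁴ = 3.38×10^12 − 1.77×10^10 = 3.36×10^12 K⁴.
q = 5.67×10⁻⁸ × 3.36×10^12 / 4.564 = 41800 W/m².

q ≈ 41800 W/m²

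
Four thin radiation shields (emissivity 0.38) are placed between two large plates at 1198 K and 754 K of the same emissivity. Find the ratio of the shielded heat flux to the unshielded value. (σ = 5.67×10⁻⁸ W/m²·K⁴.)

ratio ≈ 0.200

With N identical shields there are N+1 = 5 gaps in series, each with the same radiative resistance, so the flux falls to 1/(N+1) of its unshielded value.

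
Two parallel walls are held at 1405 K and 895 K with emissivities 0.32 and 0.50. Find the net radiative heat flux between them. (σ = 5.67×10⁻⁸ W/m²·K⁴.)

q ≈ 44700 W/m²

For two large parallel gray plates, q = σ(T₁⁴ − T₂⁴) / (1/ε₁ + 1/ε₂ − 1).
1/ε₁ + 1/ε₂ − 1 = 1/0.32 + 1/0.50 − 1 = 4.125.
T₁⁴ − T₂⁴ = 3.90×10^12 − 6.42×10^11 = 3.26×10^12 K⁴.
q = 5.67×10⁻⁸ × 3.26×10^12 / 4.125 = 44700 W/m².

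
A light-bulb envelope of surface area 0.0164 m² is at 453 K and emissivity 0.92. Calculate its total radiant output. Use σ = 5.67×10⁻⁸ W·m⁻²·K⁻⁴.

Stefan–Boltzmann: P = εσAT⁴ = 0.92 × 5.67×10⁻⁸ × 0.0164 × (453)⁴ = 0.92 × 5.67×10⁻⁸ × 0.0164 × 4.21×10^10.
P = 36.0 W.

P ≈ 36.0 W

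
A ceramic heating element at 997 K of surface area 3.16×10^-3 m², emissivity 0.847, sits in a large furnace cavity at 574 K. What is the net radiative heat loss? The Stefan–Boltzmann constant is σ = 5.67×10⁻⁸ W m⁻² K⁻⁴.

Q ≈ 133 W

Q = εσA(T⁴ − T_s⁴). T⁴ − T_s⁴ = (997)⁴ − (574)⁴ = 9.88×10^11 − 1.09×10^11 = 8.79×10^11 K⁴.
Q = 0.847 × 5.67×10⁻⁸ × 3.16×10^-3 × 8.79×10^11 = 133 W.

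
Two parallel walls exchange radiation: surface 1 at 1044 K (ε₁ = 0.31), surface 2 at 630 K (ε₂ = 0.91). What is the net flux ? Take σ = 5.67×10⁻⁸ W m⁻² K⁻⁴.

For two large parallel gray plates, q = σ(T₁⁴ − T₂⁴) / (1/ε₁ + 1/ε₂ − 1).
1/ε₁ + 1/ε₂ − 1 = 1/0.31 + 1/0.91 − 1 = 3.325.
T₁⁴ − T₂⁴ = 1.19×10^12 − 1.58×10^11 = 1.03×10^12 K⁴.
q = 5.67×10⁻⁸ × 1.03×10^12 / 3.325 = 17600 W/m².

q ≈ 17600 W/m²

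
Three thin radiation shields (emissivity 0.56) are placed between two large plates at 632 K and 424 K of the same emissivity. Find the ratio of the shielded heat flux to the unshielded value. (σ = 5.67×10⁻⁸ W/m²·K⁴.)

With N identical shields there are N+1 = 4 gaps in series, each with the same radiative resistance, so the flux falls to 1/(N+1) of its unshielded value.

ratio ≈ 0.250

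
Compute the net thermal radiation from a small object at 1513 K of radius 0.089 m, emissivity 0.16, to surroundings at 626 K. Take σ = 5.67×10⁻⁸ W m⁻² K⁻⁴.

A = 4πr² = 4π × (0.089)² = 0.0995 m².
Q = εσA(T⁴ − T_s⁴). T⁴ − T_s⁴ = (1513)⁴ − (626)⁴ = 5.24×10^12 − 1.54×10^11 = 5.09×10^12 K⁴.
Q = 0.16 × 5.67×10⁻⁸ × 0.0995 × 5.09×10^12 = 4590 W.

Q ≈ 4590 W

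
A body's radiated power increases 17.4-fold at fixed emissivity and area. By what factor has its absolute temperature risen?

factor ≈ 2.04

P ∝ T⁴ ⇒ T ∝ P^(1/4), so T scales by (17.4)^(1/4) = 2.04.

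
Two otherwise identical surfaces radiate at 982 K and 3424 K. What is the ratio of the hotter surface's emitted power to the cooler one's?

P ∝ T⁴, so the ratio is (3424/982)⁴ = (3.487)⁴ = 148.

ratio ≈ 148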